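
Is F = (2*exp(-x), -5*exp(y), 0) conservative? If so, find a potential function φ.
Yes, F is conservative. φ = -5*exp(y) - 2*exp(-x)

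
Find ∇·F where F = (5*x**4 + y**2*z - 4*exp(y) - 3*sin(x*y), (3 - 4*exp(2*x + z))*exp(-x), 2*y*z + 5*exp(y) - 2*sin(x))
20*x**3 - 3*y*cos(x*y) + 2*y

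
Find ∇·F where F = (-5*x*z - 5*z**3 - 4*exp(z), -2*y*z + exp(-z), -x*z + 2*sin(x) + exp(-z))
-x - 7*z - exp(-z)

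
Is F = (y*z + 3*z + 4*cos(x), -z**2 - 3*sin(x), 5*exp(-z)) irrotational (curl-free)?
No, ∇×F = (2*z, y + 3, -z - 3*cos(x))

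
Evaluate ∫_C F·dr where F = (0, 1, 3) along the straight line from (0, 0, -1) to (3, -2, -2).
-5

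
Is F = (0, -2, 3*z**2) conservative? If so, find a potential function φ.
Yes, F is conservative. φ = -2*y + z**3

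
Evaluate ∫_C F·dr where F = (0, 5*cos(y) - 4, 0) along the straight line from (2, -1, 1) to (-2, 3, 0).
-16 + 5*sin(3) + 5*sin(1)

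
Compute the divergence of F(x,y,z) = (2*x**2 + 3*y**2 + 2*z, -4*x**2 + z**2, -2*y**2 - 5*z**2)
4*x - 10*z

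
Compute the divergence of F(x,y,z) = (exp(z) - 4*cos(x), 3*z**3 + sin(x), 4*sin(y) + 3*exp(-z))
4*sin(x) - 3*exp(-z)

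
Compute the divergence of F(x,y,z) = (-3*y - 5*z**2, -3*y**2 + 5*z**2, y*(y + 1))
-6*y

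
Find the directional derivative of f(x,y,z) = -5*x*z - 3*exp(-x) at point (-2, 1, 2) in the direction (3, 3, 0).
sqrt(2)*(-10 + 3*exp(2))/2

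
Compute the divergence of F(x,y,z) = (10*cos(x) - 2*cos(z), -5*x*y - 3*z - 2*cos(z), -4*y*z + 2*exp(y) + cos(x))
-5*x - 4*y - 10*sin(x)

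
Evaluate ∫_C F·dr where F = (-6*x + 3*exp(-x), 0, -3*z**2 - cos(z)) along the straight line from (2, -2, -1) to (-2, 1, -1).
-6*sinh(2)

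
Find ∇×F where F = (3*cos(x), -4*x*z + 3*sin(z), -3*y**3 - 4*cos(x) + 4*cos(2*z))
(4*x - 9*y**2 - 3*cos(z), -4*sin(x), -4*z)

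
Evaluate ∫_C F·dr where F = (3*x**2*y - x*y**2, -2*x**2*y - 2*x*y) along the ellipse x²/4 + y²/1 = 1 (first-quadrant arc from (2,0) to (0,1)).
-3*pi/2 - 7/3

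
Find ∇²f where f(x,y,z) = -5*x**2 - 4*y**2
-18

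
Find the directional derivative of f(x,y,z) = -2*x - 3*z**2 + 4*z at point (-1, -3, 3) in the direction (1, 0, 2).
-6*sqrt(5)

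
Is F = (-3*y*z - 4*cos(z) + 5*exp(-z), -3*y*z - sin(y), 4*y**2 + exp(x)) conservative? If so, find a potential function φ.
No, ∇×F = (11*y, -3*y - exp(x) + 4*sin(z) - 5*exp(-z), 3*z) ≠ 0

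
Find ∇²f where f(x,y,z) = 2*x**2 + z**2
6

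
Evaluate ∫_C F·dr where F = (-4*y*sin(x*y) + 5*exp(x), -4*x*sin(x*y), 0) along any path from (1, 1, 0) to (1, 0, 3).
4 - 4*cos(1)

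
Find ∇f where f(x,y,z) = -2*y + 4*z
(0, -2, 4)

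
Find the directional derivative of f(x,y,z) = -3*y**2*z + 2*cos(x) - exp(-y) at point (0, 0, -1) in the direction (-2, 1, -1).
sqrt(6)/6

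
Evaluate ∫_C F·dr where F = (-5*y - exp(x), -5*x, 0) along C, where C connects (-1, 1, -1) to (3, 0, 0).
-exp(3) - 5 + exp(-1)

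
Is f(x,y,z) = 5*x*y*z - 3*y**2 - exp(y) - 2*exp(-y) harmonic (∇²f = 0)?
No, ∇²f = sinh(y) - 3*cosh(y) - 6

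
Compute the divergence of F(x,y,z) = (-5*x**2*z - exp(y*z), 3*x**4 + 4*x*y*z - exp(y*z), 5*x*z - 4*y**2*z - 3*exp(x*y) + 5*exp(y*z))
-6*x*z + 5*x - 4*y**2 + 5*y*exp(y*z) - z*exp(y*z)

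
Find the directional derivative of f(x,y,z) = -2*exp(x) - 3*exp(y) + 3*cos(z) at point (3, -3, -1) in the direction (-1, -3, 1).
sqrt(11)*(9 + 3*exp(3)*sin(1) + 2*exp(6))*exp(-3)/11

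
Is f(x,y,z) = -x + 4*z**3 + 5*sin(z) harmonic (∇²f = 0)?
No, ∇²f = 24*z - 5*sin(z)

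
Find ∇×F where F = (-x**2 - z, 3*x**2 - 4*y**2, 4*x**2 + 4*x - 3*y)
(-3, -8*x - 5, 6*x)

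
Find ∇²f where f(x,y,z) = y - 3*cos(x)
3*cos(x)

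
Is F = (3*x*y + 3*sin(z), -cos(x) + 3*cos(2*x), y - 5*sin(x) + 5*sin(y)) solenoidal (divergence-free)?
No, ∇·F = 3*y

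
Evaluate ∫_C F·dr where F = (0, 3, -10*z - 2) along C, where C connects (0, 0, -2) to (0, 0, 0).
16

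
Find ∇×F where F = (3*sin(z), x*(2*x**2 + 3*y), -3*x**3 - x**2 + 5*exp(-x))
(0, 9*x**2 + 2*x + 3*cos(z) + 5*exp(-x), 6*x**2 + 3*y)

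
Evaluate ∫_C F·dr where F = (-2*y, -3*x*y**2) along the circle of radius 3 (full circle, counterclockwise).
-171*pi/4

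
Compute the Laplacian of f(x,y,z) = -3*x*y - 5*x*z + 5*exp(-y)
5*exp(-y)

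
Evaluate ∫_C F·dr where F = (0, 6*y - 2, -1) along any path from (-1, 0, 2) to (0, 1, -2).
5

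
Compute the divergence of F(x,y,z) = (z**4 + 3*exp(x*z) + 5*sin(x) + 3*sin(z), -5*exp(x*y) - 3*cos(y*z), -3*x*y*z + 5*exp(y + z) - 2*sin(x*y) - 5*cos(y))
-3*x*y - 5*x*exp(x*y) + 3*z*exp(x*z) + 3*z*sin(y*z) + 5*exp(y + z) + 5*cos(x)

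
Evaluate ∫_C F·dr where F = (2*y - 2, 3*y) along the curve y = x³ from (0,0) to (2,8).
100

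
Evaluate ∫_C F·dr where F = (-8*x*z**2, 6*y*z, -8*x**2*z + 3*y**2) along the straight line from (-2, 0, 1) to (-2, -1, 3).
-119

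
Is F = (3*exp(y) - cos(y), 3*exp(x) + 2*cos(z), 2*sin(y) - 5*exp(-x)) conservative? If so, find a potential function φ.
No, ∇×F = (2*sin(z) + 2*cos(y), -5*exp(-x), 3*exp(x) - 3*exp(y) - sin(y)) ≠ 0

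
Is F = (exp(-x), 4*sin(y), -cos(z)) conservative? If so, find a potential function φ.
Yes, F is conservative. φ = -sin(z) - 4*cos(y) - exp(-x)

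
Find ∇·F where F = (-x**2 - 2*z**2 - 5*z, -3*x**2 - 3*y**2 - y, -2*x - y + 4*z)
-2*x - 6*y + 3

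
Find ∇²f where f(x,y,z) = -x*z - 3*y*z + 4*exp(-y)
4*exp(-y)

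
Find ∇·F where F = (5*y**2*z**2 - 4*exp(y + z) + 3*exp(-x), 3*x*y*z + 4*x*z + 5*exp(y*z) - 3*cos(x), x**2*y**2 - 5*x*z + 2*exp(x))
3*x*z - 5*x + 5*z*exp(y*z) - 3*exp(-x)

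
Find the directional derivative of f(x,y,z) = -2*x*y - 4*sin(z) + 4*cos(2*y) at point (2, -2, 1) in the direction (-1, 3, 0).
4*sqrt(10)*(3*sin(4) - 2)/5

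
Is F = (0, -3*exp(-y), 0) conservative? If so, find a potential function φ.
Yes, F is conservative. φ = 3*exp(-y)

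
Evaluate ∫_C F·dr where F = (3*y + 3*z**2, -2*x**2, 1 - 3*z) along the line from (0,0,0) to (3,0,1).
5/2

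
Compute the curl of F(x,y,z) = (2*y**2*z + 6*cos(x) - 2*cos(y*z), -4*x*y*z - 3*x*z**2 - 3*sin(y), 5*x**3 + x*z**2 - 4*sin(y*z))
(4*x*y + 6*x*z - 4*z*cos(y*z), -15*x**2 + 2*y**2 + 2*y*sin(y*z) - z**2, -z*(8*y + 3*z + 2*sin(y*z)))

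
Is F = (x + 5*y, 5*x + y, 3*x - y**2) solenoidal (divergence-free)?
No, ∇·F = 2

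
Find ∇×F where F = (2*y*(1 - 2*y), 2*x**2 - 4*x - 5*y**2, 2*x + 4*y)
(4, -2, 4*x + 8*y - 6)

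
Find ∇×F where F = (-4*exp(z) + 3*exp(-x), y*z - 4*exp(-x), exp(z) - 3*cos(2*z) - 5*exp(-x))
(-y, -4*exp(z) - 5*exp(-x), 4*exp(-x))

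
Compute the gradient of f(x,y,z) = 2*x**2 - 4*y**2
(4*x, -8*y, 0)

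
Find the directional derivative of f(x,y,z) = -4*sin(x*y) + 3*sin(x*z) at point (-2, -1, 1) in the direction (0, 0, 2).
-6*cos(2)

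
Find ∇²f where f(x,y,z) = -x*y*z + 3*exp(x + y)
6*exp(x + y)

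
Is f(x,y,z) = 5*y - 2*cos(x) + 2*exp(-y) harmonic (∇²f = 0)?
No, ∇²f = 2*cos(x) + 2*exp(-y)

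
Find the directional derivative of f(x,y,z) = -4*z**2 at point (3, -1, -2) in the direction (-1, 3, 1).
16*sqrt(11)/11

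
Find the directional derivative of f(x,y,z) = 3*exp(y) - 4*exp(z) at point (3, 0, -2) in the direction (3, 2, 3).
3*sqrt(22)*(-2 + exp(2))*exp(-2)/11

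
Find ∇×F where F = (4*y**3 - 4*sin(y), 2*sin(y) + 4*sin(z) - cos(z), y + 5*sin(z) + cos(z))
(-sin(z) - 4*cos(z) + 1, 0, -12*y**2 + 4*cos(y))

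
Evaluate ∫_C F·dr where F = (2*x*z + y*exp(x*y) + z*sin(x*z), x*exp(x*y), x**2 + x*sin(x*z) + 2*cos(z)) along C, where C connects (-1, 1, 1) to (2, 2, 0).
-2 - 2*sin(1) - exp(-1) + cos(1) + exp(4)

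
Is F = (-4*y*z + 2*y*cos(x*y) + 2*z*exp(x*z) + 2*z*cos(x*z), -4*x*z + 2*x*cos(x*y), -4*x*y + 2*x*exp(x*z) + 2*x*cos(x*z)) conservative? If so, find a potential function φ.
Yes, F is conservative. φ = -4*x*y*z + 2*exp(x*z) + 2*sin(x*y) + 2*sin(x*z)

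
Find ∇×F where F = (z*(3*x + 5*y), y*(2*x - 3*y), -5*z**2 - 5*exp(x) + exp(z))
(0, 3*x + 5*y + 5*exp(x), 2*y - 5*z)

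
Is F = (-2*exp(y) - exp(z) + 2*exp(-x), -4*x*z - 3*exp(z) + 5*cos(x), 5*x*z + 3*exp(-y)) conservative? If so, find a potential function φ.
No, ∇×F = (4*x + 3*exp(z) - 3*exp(-y), -5*z - exp(z), -4*z + 2*exp(y) - 5*sin(x)) ≠ 0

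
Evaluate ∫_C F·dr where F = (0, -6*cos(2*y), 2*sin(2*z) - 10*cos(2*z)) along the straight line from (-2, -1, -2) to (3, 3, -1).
cos(4) - cos(2) - 3*sin(6) + 2*sin(2) - 5*sin(4)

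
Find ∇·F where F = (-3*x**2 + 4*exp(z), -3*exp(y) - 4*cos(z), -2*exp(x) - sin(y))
-6*x - 3*exp(y)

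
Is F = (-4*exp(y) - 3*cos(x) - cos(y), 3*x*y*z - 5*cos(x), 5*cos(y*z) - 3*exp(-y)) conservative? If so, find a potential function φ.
No, ∇×F = (-3*x*y - 5*z*sin(y*z) + 3*exp(-y), 0, 3*y*z + 4*exp(y) + 5*sin(x) - sin(y)) ≠ 0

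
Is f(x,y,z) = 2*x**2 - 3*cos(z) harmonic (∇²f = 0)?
No, ∇²f = 3*cos(z) + 4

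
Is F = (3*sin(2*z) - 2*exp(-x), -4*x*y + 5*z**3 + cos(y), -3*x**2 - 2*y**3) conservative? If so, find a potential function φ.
No, ∇×F = (-6*y**2 - 15*z**2, 6*x + 6*cos(2*z), -4*y) ≠ 0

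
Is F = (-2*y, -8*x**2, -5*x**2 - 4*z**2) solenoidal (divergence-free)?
No, ∇·F = -8*z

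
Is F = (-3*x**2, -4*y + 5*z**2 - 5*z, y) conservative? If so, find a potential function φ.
No, ∇×F = (6 - 10*z, 0, 0) ≠ 0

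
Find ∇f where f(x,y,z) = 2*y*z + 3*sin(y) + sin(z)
(0, 2*z + 3*cos(y), 2*y + cos(z))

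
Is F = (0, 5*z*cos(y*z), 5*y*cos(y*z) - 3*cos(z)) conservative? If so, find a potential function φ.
Yes, F is conservative. φ = -3*sin(z) + 5*sin(y*z)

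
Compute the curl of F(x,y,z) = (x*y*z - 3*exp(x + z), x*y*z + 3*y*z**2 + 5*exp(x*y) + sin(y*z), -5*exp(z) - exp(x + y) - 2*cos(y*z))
(-x*y - 6*y*z - y*cos(y*z) + 2*z*sin(y*z) - exp(x + y), x*y + exp(x + y) - 3*exp(x + z), -x*z + y*z + 5*y*exp(x*y))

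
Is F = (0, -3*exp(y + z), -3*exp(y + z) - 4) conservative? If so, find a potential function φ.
Yes, F is conservative. φ = -4*z - 3*exp(y + z)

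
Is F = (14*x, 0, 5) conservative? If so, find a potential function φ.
Yes, F is conservative. φ = 7*x**2 + 5*z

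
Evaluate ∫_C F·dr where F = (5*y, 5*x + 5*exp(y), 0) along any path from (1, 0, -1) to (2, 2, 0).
15 + 5*exp(2)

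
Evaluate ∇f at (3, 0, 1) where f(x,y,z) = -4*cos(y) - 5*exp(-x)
(5*exp(-3), 0, 0)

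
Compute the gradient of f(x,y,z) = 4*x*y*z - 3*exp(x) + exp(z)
(4*y*z - 3*exp(x), 4*x*z, 4*x*y + exp(z))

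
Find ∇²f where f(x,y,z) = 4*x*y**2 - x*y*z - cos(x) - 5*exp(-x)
8*x + cos(x) - 5*exp(-x)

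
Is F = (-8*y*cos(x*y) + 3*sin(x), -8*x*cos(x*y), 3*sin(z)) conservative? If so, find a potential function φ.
Yes, F is conservative. φ = -8*sin(x*y) - 3*cos(x) - 3*cos(z)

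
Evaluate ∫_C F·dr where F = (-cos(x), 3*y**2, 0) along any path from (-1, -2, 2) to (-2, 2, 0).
-sin(1) + sin(2) + 16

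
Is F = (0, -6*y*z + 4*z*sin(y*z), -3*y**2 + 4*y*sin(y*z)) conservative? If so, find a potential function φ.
Yes, F is conservative. φ = -3*y**2*z - 4*cos(y*z)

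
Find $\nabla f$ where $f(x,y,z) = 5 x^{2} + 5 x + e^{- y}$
(10*x + 5, -exp(-y), 0)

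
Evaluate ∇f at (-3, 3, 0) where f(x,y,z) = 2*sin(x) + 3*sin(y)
(2*cos(3), 3*cos(3), 0)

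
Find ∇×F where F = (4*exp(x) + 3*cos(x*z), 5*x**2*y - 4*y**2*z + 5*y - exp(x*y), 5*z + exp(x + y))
(4*y**2 + exp(x + y), -3*x*sin(x*z) - exp(x + y), y*(10*x - exp(x*y)))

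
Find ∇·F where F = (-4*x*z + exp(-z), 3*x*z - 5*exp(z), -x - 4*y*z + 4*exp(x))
-4*y - 4*z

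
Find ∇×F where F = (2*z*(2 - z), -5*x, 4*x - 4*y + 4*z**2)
(-4, -4*z, -5)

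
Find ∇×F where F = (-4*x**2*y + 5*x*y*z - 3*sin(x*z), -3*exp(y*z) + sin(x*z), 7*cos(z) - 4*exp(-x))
(-x*cos(x*z) + 3*y*exp(y*z), 5*x*y - 3*x*cos(x*z) - 4*exp(-x), 4*x**2 - 5*x*z + z*cos(x*z))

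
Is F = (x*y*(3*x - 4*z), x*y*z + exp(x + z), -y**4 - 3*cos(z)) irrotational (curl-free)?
No, ∇×F = (-x*y - 4*y**3 - exp(x + z), -4*x*y, -x*(3*x - 4*z) + y*z + exp(x + z))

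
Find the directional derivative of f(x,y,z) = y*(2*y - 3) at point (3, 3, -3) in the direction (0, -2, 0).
-9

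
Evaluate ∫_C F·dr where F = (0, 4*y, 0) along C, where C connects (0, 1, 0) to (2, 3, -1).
16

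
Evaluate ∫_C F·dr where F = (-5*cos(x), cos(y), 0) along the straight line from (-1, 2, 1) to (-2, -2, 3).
-5*sin(1) + 3*sin(2)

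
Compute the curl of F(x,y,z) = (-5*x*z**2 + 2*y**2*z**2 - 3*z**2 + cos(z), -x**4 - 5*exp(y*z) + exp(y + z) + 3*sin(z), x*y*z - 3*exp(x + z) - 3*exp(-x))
(x*z + 5*y*exp(y*z) - exp(y + z) - 3*cos(z), -10*x*z + 4*y**2*z - y*z - 6*z + 3*exp(x + z) - sin(z) - 3*exp(-x), -4*x**3 - 4*y*z**2)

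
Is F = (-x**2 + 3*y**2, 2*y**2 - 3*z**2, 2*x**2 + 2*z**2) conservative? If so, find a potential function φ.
No, ∇×F = (6*z, -4*x, -6*y) ≠ 0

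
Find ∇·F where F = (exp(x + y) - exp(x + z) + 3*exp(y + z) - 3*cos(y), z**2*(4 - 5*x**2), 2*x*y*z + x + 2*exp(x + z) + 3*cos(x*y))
2*x*y + exp(x + y) + exp(x + z)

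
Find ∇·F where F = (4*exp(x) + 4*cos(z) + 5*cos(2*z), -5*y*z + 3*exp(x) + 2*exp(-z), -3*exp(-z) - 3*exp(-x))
-5*z + 4*exp(x) + 3*exp(-z)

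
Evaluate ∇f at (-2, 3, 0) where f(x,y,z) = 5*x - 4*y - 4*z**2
(5, -4, 0)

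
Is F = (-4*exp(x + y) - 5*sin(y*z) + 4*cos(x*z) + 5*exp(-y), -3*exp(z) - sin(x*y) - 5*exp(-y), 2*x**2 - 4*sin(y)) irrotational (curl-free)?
No, ∇×F = (3*exp(z) - 4*cos(y), -4*x*sin(x*z) - 4*x - 5*y*cos(y*z), -y*cos(x*y) + 5*z*cos(y*z) + 4*exp(x + y) + 5*exp(-y))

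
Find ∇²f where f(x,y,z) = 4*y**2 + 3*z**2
14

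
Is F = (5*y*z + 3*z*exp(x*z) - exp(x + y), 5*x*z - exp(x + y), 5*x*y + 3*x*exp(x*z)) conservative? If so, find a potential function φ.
Yes, F is conservative. φ = 5*x*y*z + 3*exp(x*z) - exp(x + y)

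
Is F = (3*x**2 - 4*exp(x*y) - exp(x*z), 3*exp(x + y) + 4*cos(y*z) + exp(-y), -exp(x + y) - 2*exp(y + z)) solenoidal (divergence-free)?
No, ∇·F = ((6*x - 4*y*exp(x*y) - z*exp(x*z) - 4*z*sin(y*z) + 3*exp(x + y) - 2*exp(y + z))*exp(y) - 1)*exp(-y)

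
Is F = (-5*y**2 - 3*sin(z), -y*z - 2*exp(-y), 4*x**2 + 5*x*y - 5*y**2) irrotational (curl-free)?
No, ∇×F = (5*x - 9*y, -8*x - 5*y - 3*cos(z), 10*y)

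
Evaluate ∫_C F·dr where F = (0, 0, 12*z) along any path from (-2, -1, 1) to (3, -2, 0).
-6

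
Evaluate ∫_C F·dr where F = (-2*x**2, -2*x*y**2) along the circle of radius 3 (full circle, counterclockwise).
-81*pi/2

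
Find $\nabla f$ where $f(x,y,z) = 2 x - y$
(2, -1, 0)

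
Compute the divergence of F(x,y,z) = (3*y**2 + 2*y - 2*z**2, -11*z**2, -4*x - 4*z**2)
-8*z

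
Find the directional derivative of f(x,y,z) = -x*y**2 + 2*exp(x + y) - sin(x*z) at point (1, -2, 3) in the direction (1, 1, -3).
4*sqrt(11)*exp(-1)/11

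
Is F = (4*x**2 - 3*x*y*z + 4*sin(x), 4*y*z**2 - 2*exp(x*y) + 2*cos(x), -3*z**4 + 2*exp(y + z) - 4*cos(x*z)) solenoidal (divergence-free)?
No, ∇·F = -2*x*exp(x*y) + 4*x*sin(x*z) + 8*x - 3*y*z - 12*z**3 + 4*z**2 + 2*exp(y + z) + 4*cos(x)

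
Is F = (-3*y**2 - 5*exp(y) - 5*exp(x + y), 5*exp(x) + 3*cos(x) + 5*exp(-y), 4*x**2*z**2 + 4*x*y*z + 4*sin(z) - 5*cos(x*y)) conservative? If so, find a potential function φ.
No, ∇×F = (x*(4*z + 5*sin(x*y)), -8*x*z**2 - 4*y*z - 5*y*sin(x*y), 6*y + 5*exp(x) + 5*exp(y) + 5*exp(x + y) - 3*sin(x)) ≠ 0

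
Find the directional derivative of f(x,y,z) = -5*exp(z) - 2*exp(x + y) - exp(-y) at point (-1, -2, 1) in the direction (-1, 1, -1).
sqrt(3)*E*(E + 5)/3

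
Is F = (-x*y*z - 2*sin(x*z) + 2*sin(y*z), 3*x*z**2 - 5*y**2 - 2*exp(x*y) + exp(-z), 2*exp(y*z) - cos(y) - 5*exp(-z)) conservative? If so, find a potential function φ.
No, ∇×F = (-6*x*z + 2*z*exp(y*z) + sin(y) + exp(-z), -x*y - 2*x*cos(x*z) + 2*y*cos(y*z), x*z - 2*y*exp(x*y) + 3*z**2 - 2*z*cos(y*z)) ≠ 0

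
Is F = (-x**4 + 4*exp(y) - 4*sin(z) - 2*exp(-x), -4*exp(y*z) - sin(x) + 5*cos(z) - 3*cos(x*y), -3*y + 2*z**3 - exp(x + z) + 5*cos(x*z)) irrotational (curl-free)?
No, ∇×F = (4*y*exp(y*z) + 5*sin(z) - 3, 5*z*sin(x*z) + exp(x + z) - 4*cos(z), 3*y*sin(x*y) - 4*exp(y) - cos(x))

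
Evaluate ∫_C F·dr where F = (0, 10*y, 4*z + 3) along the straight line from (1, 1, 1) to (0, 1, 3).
22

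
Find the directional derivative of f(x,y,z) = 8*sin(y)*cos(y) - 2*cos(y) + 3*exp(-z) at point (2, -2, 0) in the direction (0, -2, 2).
sqrt(2)*(-3/2 + sin(2) - 4*cos(4))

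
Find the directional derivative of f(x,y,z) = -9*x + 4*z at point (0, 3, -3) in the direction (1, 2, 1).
-5*sqrt(6)/6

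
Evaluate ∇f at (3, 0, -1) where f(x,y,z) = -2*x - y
(-2, -1, 0)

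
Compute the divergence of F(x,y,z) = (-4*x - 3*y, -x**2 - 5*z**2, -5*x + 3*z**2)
6*z - 4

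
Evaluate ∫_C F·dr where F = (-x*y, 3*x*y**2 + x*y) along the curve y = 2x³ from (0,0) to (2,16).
53056/7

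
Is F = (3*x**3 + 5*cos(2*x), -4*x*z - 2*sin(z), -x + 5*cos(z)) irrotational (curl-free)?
No, ∇×F = (4*x + 2*cos(z), 1, -4*z)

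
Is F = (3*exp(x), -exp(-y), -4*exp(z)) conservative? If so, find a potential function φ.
Yes, F is conservative. φ = 3*exp(x) - 4*exp(z) + exp(-y)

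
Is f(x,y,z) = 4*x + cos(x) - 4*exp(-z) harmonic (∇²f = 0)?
No, ∇²f = -cos(x) - 4*exp(-z)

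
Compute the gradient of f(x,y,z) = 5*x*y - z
(5*y, 5*x, -1)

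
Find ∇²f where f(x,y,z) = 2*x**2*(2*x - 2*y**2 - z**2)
-12*x**2 + 24*x - 8*y**2 - 4*z**2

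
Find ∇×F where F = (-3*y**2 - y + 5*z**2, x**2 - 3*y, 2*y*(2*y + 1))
(8*y + 2, 10*z, 2*x + 6*y + 1)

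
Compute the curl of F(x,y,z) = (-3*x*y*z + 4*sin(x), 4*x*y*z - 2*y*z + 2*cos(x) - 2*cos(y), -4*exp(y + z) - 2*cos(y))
(-4*x*y + 2*y - 4*exp(y + z) + 2*sin(y), -3*x*y, 3*x*z + 4*y*z - 2*sin(x))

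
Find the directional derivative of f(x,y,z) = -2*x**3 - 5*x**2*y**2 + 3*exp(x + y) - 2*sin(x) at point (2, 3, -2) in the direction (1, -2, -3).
sqrt(14)*(-3*exp(5) - 2*cos(2) + 36)/14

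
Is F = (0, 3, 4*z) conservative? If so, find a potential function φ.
Yes, F is conservative. φ = 3*y + 2*z**2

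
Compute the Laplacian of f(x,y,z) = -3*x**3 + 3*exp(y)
-18*x + 3*exp(y)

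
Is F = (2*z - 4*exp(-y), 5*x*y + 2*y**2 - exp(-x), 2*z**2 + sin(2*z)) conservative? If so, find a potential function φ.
No, ∇×F = (0, 2, 5*y - 4*exp(-y) + exp(-x)) ≠ 0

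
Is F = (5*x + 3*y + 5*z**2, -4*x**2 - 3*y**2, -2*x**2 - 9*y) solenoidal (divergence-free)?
No, ∇·F = 5 - 6*y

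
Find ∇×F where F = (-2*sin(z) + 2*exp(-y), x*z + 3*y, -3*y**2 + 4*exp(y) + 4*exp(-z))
(-x - 6*y + 4*exp(y), -2*cos(z), z + 2*exp(-y))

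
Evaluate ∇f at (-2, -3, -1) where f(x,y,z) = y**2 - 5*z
(0, -6, -5)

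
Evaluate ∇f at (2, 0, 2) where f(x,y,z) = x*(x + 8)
(12, 0, 0)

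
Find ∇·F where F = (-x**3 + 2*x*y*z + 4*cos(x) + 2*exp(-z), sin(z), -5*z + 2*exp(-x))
-3*x**2 + 2*y*z - 4*sin(x) - 5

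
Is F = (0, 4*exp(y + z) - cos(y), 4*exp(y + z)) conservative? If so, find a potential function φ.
Yes, F is conservative. φ = 4*exp(y + z) - sin(y)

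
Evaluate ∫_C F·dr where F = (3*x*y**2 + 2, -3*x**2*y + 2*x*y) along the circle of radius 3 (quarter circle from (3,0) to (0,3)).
-219/2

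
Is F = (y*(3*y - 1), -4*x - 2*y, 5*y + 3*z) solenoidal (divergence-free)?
No, ∇·F = 1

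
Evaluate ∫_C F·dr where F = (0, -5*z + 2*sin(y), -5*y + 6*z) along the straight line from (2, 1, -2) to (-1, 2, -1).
-9 - 2*cos(2) + 2*cos(1)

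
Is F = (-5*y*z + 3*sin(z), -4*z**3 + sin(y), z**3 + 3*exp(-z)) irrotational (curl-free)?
No, ∇×F = (12*z**2, -5*y + 3*cos(z), 5*z)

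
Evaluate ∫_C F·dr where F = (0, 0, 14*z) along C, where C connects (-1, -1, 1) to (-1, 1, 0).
-7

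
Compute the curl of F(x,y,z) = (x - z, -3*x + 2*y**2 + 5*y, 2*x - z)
(0, -3, -3)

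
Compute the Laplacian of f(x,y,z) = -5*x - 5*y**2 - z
-10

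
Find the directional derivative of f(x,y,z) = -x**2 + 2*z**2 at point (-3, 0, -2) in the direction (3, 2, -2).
2*sqrt(17)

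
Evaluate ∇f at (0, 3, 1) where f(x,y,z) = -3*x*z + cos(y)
(-3, -sin(3), 0)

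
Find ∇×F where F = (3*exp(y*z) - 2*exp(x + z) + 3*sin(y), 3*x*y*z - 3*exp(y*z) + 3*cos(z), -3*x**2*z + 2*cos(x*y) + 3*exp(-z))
(-3*x*y - 2*x*sin(x*y) + 3*y*exp(y*z) + 3*sin(z), 6*x*z + 3*y*exp(y*z) + 2*y*sin(x*y) - 2*exp(x + z), 3*y*z - 3*z*exp(y*z) - 3*cos(y))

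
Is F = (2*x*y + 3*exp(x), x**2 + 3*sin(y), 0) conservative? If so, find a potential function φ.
Yes, F is conservative. φ = x**2*y + 3*exp(x) - 3*cos(y)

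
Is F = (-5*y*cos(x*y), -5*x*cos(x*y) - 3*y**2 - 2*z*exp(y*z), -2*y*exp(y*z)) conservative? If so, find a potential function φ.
Yes, F is conservative. φ = -y**3 - 2*exp(y*z) - 5*sin(x*y)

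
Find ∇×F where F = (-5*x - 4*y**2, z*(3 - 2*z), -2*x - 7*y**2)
(-14*y + 4*z - 3, 2, 8*y)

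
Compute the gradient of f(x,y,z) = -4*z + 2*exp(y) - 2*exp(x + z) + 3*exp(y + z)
(-2*exp(x + z), (3*exp(z) + 2)*exp(y), -2*exp(x + z) + 3*exp(y + z) - 4)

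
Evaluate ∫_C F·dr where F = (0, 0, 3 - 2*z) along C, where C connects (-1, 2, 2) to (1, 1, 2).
0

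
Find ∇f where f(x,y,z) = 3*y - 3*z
(0, 3, -3)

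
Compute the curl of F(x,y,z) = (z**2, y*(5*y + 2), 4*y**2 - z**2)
(8*y, 2*z, 0)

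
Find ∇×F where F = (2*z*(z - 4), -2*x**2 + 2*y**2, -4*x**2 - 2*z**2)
(0, 8*x + 4*z - 8, -4*x)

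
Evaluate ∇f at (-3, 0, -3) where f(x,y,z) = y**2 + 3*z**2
(0, 0, -18)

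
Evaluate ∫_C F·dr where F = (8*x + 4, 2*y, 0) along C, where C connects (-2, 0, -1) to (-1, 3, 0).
1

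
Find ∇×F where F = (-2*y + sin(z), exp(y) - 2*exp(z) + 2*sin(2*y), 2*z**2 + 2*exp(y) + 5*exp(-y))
(2*exp(y) + 2*exp(z) - 5*exp(-y), cos(z), 2)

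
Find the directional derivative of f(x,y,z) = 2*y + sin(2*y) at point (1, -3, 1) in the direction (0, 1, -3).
sqrt(10)*(cos(6) + 1)/5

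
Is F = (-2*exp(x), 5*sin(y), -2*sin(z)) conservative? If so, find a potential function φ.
Yes, F is conservative. φ = -2*exp(x) - 5*cos(y) + 2*cos(z)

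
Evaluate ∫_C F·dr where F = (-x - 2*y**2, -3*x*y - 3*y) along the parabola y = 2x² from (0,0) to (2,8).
-1514/5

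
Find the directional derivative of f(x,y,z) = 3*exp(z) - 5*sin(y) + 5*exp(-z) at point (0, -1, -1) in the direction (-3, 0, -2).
2*sqrt(13)*(-3 + 5*exp(2))*exp(-1)/13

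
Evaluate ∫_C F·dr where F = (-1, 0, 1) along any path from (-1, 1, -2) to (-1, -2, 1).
3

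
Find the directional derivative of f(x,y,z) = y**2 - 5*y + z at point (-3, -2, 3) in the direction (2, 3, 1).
-13*sqrt(14)/7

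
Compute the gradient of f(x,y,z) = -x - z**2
(-1, 0, -2*z)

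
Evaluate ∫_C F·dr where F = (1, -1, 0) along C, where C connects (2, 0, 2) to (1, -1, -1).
0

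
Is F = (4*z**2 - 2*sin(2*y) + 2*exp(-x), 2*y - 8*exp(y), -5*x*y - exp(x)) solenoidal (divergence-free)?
No, ∇·F = -8*exp(y) + 2 - 2*exp(-x)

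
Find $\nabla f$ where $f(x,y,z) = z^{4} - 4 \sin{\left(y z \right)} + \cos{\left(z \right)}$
(0, -4*z*cos(y*z), -4*y*cos(y*z) + 4*z**3 - sin(z))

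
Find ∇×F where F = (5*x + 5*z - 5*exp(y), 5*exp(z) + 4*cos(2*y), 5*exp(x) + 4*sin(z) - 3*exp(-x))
(-5*exp(z), -5*exp(x) + 5 - 3*exp(-x), 5*exp(y))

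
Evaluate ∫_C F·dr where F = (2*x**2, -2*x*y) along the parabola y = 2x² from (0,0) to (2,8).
-1456/15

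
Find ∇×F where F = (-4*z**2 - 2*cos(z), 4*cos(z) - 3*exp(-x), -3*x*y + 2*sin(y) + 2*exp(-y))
(-3*x + 4*sin(z) + 2*cos(y) - 2*exp(-y), 3*y - 8*z + 2*sin(z), 3*exp(-x))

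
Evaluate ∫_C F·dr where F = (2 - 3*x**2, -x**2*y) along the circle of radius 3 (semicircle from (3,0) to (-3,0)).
42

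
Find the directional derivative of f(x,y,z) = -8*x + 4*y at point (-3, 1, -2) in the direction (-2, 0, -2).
4*sqrt(2)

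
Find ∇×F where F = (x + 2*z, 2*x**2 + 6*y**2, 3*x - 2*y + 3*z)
(-2, -1, 4*x)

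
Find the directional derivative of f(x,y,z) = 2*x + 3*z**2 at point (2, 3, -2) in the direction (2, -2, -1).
16/3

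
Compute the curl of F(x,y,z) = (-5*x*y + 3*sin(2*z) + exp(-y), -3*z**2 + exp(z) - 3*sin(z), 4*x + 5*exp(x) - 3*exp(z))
(6*z - exp(z) + 3*cos(z), -5*exp(x) + 6*cos(2*z) - 4, 5*x + exp(-y))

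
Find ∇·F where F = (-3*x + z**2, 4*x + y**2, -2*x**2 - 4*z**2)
2*y - 8*z - 3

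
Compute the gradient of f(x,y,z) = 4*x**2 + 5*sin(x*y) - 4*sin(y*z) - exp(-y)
(8*x + 5*y*cos(x*y), 5*x*cos(x*y) - 4*z*cos(y*z) + exp(-y), -4*y*cos(y*z))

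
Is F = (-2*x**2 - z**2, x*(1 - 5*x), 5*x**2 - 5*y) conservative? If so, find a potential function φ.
No, ∇×F = (-5, -10*x - 2*z, 1 - 10*x) ≠ 0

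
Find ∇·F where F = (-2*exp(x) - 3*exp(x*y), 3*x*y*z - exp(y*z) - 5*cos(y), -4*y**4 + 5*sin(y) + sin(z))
3*x*z - 3*y*exp(x*y) - z*exp(y*z) - 2*exp(x) + 5*sin(y) + cos(z)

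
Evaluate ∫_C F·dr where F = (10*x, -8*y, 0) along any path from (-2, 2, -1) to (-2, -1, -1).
12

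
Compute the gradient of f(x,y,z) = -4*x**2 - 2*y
(-8*x, -2, 0)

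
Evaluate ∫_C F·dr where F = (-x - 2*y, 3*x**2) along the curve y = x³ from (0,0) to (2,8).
238/5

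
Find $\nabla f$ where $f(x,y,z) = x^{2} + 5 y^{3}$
(2*x, 15*y**2, 0)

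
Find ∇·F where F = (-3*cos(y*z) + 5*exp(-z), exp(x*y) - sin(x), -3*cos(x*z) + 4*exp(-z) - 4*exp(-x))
x*exp(x*y) + 3*x*sin(x*z) - 4*exp(-z)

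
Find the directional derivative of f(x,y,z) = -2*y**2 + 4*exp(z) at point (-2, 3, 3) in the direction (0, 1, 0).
-12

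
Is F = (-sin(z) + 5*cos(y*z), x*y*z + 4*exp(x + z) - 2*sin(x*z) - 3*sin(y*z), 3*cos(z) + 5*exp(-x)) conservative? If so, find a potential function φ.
No, ∇×F = (-x*y + 2*x*cos(x*z) + 3*y*cos(y*z) - 4*exp(x + z), -5*y*sin(y*z) - cos(z) + 5*exp(-x), y*z + 5*z*sin(y*z) - 2*z*cos(x*z) + 4*exp(x + z)) ≠ 0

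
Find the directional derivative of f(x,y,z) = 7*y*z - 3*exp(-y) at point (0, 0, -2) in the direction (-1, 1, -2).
-11*sqrt(6)/6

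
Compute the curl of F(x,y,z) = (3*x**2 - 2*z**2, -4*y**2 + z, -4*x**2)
(-1, 8*x - 4*z, 0)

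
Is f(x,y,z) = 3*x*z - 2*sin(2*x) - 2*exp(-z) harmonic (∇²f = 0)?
No, ∇²f = 8*sin(2*x) - 2*exp(-z)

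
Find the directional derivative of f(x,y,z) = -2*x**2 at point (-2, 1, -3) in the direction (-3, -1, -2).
-12*sqrt(14)/7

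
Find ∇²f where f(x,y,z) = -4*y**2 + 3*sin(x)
-3*sin(x) - 8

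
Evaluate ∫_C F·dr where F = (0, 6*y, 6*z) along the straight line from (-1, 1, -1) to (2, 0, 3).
21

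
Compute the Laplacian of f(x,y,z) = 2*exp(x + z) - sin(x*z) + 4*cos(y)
x**2*sin(x*z) + z**2*sin(x*z) + 4*exp(x + z) - 4*cos(y)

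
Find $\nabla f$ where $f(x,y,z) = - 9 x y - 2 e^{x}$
(-9*y - 2*exp(x), -9*x, 0)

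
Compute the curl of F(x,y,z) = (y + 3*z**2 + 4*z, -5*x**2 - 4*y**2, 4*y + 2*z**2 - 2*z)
(4, 6*z + 4, -10*x - 1)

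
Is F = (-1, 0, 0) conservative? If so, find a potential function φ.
Yes, F is conservative. φ = -x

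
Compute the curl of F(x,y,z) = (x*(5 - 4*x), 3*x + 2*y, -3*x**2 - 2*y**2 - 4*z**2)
(-4*y, 6*x, 3)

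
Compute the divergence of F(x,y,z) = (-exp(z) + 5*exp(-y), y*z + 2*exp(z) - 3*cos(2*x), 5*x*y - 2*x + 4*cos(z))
z - 4*sin(z)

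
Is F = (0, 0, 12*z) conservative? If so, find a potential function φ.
Yes, F is conservative. φ = 6*z**2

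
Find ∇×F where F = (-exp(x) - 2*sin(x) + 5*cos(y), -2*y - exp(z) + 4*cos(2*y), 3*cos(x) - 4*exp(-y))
(exp(z) + 4*exp(-y), 3*sin(x), 5*sin(y))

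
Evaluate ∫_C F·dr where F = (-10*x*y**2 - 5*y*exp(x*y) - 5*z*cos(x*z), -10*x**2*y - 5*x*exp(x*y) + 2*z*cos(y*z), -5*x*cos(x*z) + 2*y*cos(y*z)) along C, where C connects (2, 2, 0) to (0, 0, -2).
75 + 5*exp(4)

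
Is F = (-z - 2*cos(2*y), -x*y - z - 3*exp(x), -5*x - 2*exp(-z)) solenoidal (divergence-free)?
No, ∇·F = -x + 2*exp(-z)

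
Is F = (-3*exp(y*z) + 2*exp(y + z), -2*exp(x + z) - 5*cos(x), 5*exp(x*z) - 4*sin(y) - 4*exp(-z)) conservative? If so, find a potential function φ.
No, ∇×F = (2*exp(x + z) - 4*cos(y), -3*y*exp(y*z) - 5*z*exp(x*z) + 2*exp(y + z), 3*z*exp(y*z) - 2*exp(x + z) - 2*exp(y + z) + 5*sin(x)) ≠ 0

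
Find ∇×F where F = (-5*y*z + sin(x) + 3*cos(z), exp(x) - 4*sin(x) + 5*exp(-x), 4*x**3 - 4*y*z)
(-4*z, -12*x**2 - 5*y - 3*sin(z), 5*z + exp(x) - 4*cos(x) - 5*exp(-x))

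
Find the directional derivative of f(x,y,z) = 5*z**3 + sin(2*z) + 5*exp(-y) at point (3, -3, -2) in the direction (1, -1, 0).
5*sqrt(2)*exp(3)/2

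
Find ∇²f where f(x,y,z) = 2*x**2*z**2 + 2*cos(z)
4*x**2 + 4*z**2 - 2*cos(z)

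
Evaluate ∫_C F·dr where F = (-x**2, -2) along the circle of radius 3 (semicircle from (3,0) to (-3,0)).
18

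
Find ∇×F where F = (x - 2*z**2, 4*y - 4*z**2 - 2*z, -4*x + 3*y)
(8*z + 5, 4 - 4*z, 0)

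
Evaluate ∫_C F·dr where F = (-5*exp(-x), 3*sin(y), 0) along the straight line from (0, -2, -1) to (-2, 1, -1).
-5 - 3*cos(1) + 3*cos(2) + 5*exp(2)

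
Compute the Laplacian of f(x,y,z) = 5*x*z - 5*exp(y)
-5*exp(y)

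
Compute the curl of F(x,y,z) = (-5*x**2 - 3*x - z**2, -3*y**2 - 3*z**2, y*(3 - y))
(-2*y + 6*z + 3, -2*z, 0)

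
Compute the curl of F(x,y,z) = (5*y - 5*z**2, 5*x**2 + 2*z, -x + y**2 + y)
(2*y - 1, 1 - 10*z, 10*x - 5)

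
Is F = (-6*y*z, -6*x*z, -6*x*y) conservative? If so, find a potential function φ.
Yes, F is conservative. φ = -6*x*y*z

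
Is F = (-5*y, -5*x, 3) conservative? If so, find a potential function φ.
Yes, F is conservative. φ = -5*x*y + 3*z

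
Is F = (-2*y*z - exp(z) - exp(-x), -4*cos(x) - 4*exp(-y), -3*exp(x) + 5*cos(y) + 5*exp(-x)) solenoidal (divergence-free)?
No, ∇·F = 4*exp(-y) + exp(-x)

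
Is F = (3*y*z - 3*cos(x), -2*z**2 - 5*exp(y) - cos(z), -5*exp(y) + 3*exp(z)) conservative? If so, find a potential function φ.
No, ∇×F = (4*z - 5*exp(y) - sin(z), 3*y, -3*z) ≠ 0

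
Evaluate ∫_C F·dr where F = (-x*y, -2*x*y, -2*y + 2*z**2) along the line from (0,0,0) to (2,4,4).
0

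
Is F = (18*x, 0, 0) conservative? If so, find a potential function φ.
Yes, F is conservative. φ = 9*x**2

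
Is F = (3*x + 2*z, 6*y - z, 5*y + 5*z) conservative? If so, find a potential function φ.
No, ∇×F = (6, 2, 0) ≠ 0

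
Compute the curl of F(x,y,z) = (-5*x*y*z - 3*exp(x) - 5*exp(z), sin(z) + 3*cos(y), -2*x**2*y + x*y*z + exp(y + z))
(-2*x**2 + x*z + exp(y + z) - cos(z), -x*y - y*z - 5*exp(z), 5*x*z)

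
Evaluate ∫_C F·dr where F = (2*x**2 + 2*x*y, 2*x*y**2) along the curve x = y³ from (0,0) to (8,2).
9920/21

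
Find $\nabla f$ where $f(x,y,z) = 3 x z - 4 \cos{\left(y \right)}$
(3*z, 4*sin(y), 3*x)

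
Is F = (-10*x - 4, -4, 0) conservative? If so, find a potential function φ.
Yes, F is conservative. φ = -5*x**2 - 4*x - 4*y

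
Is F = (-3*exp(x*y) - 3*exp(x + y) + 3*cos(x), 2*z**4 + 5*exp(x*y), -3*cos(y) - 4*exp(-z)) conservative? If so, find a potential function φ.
No, ∇×F = (-8*z**3 + 3*sin(y), 0, 3*x*exp(x*y) + 5*y*exp(x*y) + 3*exp(x + y)) ≠ 0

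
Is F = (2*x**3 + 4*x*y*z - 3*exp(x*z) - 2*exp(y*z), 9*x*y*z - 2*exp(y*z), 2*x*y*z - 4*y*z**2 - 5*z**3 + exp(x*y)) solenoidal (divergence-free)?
No, ∇·F = 6*x**2 + 2*x*y + 9*x*z - 4*y*z - 15*z**2 - 3*z*exp(x*z) - 2*z*exp(y*z)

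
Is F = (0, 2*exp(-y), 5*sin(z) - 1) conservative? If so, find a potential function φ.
Yes, F is conservative. φ = -z - 5*cos(z) - 2*exp(-y)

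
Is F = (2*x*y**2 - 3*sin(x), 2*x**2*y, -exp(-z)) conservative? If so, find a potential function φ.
Yes, F is conservative. φ = x**2*y**2 + 3*cos(x) + exp(-z)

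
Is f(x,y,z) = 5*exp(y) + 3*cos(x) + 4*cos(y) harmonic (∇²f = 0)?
No, ∇²f = 5*exp(y) - 3*cos(x) - 4*cos(y)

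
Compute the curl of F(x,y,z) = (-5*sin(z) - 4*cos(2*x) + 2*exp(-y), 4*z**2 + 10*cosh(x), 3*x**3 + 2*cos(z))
(-8*z, -9*x**2 - 5*cos(z), 10*sinh(x) + 2*exp(-y))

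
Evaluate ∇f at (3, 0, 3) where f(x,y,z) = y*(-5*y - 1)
(0, -1, 0)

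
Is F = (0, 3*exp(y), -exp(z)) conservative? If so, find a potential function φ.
Yes, F is conservative. φ = 3*exp(y) - exp(z)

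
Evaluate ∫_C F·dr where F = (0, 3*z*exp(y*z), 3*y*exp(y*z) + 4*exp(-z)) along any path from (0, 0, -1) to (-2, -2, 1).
-3 - 4*exp(-1) + 3*exp(-2) + 4*E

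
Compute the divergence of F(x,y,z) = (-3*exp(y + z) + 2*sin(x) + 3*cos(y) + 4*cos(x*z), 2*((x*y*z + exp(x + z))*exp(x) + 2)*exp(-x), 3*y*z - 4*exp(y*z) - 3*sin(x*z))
2*x*z - 3*x*cos(x*z) - 4*y*exp(y*z) + 3*y - 4*z*sin(x*z) + 2*cos(x)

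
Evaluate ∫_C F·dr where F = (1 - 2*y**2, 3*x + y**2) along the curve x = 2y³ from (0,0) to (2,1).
43/30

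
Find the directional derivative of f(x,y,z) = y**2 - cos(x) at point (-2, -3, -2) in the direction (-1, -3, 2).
sqrt(14)*(sin(2) + 18)/14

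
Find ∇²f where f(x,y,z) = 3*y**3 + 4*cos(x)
18*y - 4*cos(x)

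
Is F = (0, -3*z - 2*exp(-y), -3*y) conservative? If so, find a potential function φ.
Yes, F is conservative. φ = -3*y*z + 2*exp(-y)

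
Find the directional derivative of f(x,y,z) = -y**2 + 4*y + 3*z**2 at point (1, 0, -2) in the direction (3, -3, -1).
0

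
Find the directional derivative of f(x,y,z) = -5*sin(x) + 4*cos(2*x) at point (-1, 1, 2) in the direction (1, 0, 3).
sqrt(10)*(-5*cos(1) + 8*sin(2))/10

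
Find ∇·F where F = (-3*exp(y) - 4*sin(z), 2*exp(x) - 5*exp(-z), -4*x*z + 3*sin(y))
-4*x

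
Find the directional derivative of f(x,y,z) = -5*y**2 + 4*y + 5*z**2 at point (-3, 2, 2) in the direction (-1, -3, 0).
24*sqrt(10)/5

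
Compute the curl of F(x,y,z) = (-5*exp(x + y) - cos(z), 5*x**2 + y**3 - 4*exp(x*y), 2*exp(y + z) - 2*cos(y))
(2*exp(y + z) + 2*sin(y), sin(z), 10*x - 4*y*exp(x*y) + 5*exp(x + y))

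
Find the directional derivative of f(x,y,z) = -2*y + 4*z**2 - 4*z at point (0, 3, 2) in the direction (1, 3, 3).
30*sqrt(19)/19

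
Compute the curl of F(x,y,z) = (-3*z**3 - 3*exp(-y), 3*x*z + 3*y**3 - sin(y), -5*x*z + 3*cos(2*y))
(-3*x - 6*sin(2*y), z*(5 - 9*z), 3*z - 3*exp(-y))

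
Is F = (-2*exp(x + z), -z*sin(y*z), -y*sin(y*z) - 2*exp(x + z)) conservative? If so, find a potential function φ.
Yes, F is conservative. φ = -2*exp(x + z) + cos(y*z)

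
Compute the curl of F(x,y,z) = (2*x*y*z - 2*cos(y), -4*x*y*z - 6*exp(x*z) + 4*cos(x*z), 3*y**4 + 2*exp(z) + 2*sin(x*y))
(4*x*y + 6*x*exp(x*z) + 4*x*sin(x*z) + 2*x*cos(x*y) + 12*y**3, 2*y*(x - cos(x*y)), -2*x*z - 4*y*z - 6*z*exp(x*z) - 4*z*sin(x*z) - 2*sin(y))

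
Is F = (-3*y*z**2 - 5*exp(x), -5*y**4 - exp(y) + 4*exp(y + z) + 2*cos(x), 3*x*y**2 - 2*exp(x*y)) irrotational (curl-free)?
No, ∇×F = (6*x*y - 2*x*exp(x*y) - 4*exp(y + z), y*(-3*y - 6*z + 2*exp(x*y)), 3*z**2 - 2*sin(x))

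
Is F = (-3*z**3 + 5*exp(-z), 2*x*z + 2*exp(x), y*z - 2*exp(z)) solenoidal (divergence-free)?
No, ∇·F = y - 2*exp(z)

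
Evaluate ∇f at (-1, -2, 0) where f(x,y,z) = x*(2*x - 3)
(-7, 0, 0)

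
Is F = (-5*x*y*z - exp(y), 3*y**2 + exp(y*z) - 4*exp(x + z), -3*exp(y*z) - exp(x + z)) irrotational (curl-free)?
No, ∇×F = (-y*exp(y*z) - 3*z*exp(y*z) + 4*exp(x + z), -5*x*y + exp(x + z), 5*x*z + exp(y) - 4*exp(x + z))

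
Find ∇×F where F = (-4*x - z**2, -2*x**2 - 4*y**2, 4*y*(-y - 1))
(-8*y - 4, -2*z, -4*x)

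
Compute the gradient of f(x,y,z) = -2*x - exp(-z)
(-2, 0, exp(-z))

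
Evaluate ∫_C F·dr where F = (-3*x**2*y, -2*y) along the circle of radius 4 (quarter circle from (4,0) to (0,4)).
-16 + 48*pi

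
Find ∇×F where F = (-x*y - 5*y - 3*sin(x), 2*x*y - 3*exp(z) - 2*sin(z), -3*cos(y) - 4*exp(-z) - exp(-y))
(3*exp(z) + 3*sin(y) + 2*cos(z) + exp(-y), 0, x + 2*y + 5)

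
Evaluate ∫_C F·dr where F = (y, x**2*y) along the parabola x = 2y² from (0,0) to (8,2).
160/3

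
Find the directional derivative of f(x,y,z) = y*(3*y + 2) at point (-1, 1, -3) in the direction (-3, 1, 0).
4*sqrt(10)/5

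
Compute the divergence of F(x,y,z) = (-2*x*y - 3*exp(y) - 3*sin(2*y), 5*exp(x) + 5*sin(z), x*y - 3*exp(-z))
-2*y + 3*exp(-z)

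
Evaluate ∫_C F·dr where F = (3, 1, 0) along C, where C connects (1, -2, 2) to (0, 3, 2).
2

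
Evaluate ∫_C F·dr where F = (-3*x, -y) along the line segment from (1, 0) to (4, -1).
-23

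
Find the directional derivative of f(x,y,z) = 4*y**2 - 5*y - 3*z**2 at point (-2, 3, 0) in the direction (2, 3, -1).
57*sqrt(14)/14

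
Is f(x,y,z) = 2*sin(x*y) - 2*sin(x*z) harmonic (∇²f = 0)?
No, ∇²f = -2*x**2*sin(x*y) + 2*x**2*sin(x*z) - 2*y**2*sin(x*y) + 2*z**2*sin(x*z)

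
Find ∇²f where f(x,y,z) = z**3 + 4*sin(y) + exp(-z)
6*z - 4*sin(y) + exp(-z)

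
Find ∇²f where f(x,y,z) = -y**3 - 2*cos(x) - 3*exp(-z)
-6*y + 2*cos(x) - 3*exp(-z)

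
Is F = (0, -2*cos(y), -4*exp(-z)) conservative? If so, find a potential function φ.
Yes, F is conservative. φ = -2*sin(y) + 4*exp(-z)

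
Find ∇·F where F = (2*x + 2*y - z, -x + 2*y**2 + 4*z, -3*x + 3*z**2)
4*y + 6*z + 2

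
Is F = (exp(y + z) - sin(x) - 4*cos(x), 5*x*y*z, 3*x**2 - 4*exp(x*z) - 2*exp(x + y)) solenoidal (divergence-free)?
No, ∇·F = 5*x*z - 4*x*exp(x*z) + 4*sin(x) - cos(x)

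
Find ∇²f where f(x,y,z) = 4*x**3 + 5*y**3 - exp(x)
24*x + 30*y - exp(x)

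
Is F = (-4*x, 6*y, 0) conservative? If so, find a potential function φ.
Yes, F is conservative. φ = -2*x**2 + 3*y**2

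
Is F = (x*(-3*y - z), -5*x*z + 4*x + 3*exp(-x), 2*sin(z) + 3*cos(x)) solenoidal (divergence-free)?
No, ∇·F = -3*y - z + 2*cos(z)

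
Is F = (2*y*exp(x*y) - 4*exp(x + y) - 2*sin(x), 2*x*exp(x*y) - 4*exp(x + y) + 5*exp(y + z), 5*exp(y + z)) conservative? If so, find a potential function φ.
Yes, F is conservative. φ = 2*exp(x*y) - 4*exp(x + y) + 5*exp(y + z) + 2*cos(x)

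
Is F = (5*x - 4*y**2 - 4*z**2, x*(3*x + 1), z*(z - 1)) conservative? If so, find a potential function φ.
No, ∇×F = (0, -8*z, 6*x + 8*y + 1) ≠ 0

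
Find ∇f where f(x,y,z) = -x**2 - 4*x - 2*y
(-2*x - 4, -2, 0)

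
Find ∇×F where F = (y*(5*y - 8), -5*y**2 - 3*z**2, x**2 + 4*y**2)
(8*y + 6*z, -2*x, 8 - 10*y)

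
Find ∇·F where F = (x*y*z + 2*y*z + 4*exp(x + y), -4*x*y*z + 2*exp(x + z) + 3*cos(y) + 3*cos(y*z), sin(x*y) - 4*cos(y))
-4*x*z + y*z - 3*z*sin(y*z) + 4*exp(x + y) - 3*sin(y)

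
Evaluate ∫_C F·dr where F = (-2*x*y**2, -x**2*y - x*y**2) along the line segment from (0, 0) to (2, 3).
-81/2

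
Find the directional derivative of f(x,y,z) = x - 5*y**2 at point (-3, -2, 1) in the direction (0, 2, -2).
10*sqrt(2)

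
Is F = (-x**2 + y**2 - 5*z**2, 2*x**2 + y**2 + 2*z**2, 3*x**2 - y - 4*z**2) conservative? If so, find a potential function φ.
No, ∇×F = (-4*z - 1, -6*x - 10*z, 4*x - 2*y) ≠ 0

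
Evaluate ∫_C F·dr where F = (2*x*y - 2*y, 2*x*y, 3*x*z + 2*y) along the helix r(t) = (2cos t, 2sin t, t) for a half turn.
20/3 + 4*pi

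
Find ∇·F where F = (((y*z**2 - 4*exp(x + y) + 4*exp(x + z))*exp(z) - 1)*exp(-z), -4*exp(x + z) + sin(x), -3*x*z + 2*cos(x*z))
-2*x*sin(x*z) - 3*x - 4*exp(x + y) + 4*exp(x + z)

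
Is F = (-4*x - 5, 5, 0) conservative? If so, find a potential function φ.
Yes, F is conservative. φ = -2*x**2 - 5*x + 5*y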